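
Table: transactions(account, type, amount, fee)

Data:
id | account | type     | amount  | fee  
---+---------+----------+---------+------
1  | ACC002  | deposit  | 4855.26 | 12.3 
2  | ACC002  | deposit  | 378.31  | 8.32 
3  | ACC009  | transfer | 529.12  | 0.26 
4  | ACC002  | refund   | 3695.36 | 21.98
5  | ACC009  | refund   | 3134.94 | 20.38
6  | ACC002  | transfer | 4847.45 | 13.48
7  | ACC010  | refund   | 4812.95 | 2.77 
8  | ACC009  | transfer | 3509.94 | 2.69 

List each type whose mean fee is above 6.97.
SELECT type, AVG(fee)
FROM transactions
GROUP BY type
HAVING AVG(fee) > 6.97

Result:
  deposit: avg=10.31
  refund: avg=15.04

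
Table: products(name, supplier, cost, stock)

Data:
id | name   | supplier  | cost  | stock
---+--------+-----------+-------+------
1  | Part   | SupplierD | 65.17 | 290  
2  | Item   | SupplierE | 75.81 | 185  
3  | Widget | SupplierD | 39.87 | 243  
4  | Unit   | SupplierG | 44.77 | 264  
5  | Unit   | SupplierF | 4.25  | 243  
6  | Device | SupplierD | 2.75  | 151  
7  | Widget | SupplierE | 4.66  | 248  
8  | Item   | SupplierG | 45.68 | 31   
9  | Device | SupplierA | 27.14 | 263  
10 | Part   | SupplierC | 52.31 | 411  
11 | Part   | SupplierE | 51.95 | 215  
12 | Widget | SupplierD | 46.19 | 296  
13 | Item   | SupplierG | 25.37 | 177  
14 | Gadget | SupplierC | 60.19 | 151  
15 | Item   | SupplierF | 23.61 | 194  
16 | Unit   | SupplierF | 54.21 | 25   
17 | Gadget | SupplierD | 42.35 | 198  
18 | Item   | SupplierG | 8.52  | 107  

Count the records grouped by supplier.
SELECT supplier, COUNT(*) as count
FROM products
GROUP BY supplier

Result:
  SupplierA: 1
  SupplierC: 2
  SupplierD: 5
  SupplierE: 3
  SupplierF: 3
  SupplierG: 4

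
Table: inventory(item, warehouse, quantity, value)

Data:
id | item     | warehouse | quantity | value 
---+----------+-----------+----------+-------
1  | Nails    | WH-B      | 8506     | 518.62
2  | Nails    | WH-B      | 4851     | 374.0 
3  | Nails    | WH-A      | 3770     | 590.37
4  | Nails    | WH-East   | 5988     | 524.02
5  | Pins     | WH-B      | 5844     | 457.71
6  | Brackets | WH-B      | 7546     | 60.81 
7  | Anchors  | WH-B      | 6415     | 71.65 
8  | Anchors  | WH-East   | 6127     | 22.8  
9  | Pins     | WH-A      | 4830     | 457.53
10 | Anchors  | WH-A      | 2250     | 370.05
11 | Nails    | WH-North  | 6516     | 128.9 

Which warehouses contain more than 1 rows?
SELECT warehouse, COUNT(*) as cnt
FROM inventory
GROUP BY warehouse
HAVING COUNT(*) > 1

Result:
  WH-A: 3
  WH-B: 5
  WH-East: 2

Note: HAVING filters groups after aggregation, WHERE filters rows before.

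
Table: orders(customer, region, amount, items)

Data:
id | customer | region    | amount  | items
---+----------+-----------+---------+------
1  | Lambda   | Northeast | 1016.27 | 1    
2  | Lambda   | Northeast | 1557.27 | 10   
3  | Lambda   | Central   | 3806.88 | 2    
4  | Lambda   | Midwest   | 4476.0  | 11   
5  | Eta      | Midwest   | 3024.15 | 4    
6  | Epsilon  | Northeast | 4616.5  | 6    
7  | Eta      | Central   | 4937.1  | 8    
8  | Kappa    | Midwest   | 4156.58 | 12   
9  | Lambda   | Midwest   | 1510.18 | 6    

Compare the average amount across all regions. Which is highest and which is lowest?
SELECT region, AVG(amount)
FROM orders
GROUP BY region
ORDER BY AVG(amount)

All groups:
  Northeast: 2396.68
  Midwest: 3291.73
  Central: 4371.99

Highest: Central (4371.99)
Lowest: Northeast (2396.68)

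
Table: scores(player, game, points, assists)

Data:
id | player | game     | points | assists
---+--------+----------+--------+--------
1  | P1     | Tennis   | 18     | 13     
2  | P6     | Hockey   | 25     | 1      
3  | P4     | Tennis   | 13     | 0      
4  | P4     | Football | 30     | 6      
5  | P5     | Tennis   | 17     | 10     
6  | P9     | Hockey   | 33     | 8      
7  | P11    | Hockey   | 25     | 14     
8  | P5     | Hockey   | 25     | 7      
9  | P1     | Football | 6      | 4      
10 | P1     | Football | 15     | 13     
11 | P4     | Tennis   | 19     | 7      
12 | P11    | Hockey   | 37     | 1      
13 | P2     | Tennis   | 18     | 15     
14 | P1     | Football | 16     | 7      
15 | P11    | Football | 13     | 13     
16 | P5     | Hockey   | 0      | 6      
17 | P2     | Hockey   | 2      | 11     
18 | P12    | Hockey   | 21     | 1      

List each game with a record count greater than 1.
SELECT game, COUNT(*) as cnt
FROM scores
GROUP BY game
HAVING COUNT(*) > 1

Result:
  Football: 5
  Hockey: 8
  Tennis: 5

Note: HAVING filters groups after aggregation, WHERE filters rows before.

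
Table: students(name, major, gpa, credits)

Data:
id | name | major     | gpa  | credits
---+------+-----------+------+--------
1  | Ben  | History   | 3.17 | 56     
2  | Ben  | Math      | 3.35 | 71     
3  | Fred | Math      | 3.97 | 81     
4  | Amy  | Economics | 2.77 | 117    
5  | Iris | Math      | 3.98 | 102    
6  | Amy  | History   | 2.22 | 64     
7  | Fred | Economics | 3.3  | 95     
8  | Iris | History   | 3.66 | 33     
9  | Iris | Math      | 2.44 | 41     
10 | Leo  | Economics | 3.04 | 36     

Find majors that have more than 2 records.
SELECT major, COUNT(*) as cnt
FROM students
GROUP BY major
HAVING COUNT(*) > 2

Result:
  Economics: 3
  History: 3
  Math: 4

Note: HAVING filters groups after aggregation, WHERE filters rows before.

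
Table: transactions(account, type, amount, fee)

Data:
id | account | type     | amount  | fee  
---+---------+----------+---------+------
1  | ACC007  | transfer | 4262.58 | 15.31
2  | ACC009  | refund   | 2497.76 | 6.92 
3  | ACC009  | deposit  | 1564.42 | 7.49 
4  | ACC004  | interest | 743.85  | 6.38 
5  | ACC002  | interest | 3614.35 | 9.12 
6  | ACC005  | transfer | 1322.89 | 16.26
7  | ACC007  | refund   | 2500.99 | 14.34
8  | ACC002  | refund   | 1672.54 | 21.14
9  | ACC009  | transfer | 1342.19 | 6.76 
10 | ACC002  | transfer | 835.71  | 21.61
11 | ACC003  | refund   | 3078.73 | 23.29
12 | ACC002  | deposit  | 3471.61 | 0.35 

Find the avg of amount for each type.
SELECT type, AVG(amount) as result
FROM transactions
GROUP BY type

Result:
  deposit: 2518.02
  interest: 2179.10
  refund: 2437.51
  transfer: 1940.84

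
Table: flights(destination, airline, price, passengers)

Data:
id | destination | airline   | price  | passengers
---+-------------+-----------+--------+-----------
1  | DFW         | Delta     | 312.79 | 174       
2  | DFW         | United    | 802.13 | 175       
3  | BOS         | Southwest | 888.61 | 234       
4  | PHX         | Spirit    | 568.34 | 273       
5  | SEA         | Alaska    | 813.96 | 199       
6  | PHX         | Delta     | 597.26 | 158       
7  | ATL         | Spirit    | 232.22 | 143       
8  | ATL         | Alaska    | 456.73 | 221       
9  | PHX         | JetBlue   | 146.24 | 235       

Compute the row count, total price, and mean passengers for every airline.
SELECT airline,
       COUNT(*) as cnt,
       SUM(price) as total_price,
       AVG(passengers) as avg_passengers
FROM flights
GROUP BY airline

Result:
  Alaska: 2 records, 1270.69 total price, 210.00 avg passengers
  Delta: 2 records, 910.05 total price, 166.00 avg passengers
  JetBlue: 1 records, 146.24 total price, 235.00 avg passengers
  Southwest: 1 records, 888.61 total price, 234.00 avg passengers
  Spirit: 2 records, 800.56 total price, 208.00 avg passengers
  United: 1 records, 802.13 total price, 175.00 avg passengers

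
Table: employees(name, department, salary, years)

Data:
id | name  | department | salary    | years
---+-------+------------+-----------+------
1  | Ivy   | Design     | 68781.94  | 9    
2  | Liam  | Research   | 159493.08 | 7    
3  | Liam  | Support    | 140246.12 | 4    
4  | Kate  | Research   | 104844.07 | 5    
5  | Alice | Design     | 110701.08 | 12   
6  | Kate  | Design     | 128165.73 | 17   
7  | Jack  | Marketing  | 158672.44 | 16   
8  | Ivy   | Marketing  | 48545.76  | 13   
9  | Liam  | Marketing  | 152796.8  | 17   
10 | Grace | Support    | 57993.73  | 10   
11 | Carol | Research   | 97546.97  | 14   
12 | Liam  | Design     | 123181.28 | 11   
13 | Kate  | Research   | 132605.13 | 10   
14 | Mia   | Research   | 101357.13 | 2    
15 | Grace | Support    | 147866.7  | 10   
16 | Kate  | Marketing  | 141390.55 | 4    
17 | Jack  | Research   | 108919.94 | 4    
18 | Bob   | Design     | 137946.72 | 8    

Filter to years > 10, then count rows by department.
SELECT department, COUNT(*)
FROM employees
WHERE years > 10
GROUP BY department

Note: WHERE filters rows before grouping.

Result:
  Design: 3
  Marketing: 3
  Research: 1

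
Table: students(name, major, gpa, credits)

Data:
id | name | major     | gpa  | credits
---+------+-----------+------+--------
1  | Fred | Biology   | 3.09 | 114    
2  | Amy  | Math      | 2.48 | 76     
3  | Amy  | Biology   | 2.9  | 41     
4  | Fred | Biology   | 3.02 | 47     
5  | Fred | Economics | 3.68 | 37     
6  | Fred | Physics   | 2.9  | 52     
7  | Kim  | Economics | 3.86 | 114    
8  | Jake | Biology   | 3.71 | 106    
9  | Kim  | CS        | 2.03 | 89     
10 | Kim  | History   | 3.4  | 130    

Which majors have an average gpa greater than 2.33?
SELECT major, AVG(gpa)
FROM students
GROUP BY major
HAVING AVG(gpa) > 2.33

Result:
  Biology: avg=3.18
  Economics: avg=3.77
  History: avg=3.40
  Math: avg=2.48
  Physics: avg=2.90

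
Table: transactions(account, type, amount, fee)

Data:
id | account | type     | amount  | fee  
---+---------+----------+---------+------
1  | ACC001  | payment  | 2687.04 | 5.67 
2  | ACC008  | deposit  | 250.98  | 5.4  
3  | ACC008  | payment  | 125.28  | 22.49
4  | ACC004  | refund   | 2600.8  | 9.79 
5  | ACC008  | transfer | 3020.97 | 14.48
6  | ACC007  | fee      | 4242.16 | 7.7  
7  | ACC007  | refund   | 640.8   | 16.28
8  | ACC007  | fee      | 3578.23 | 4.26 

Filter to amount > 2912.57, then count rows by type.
SELECT type, COUNT(*)
FROM transactions
WHERE amount > 2912.57
GROUP BY type

Note: WHERE filters rows before grouping.

Result:
  fee: 2
  transfer: 1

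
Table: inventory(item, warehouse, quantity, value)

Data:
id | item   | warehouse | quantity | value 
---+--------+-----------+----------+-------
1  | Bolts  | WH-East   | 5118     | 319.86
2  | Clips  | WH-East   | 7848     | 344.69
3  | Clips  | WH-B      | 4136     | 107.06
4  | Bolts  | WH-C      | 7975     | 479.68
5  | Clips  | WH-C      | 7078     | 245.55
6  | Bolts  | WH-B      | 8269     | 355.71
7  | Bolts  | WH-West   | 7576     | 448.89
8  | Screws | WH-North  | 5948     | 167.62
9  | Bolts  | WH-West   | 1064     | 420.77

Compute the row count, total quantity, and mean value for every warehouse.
SELECT warehouse,
       COUNT(*) as cnt,
       SUM(quantity) as total_quantity,
       AVG(value) as avg_value
FROM inventory
GROUP BY warehouse

Result:
  WH-B: 2 records, 12405 total quantity, 231.39 avg value
  WH-C: 2 records, 15053 total quantity, 362.62 avg value
  WH-East: 2 records, 12966 total quantity, 332.28 avg value
  WH-North: 1 records, 5948 total quantity, 167.62 avg value
  WH-West: 2 records, 8640 total quantity, 434.83 avg value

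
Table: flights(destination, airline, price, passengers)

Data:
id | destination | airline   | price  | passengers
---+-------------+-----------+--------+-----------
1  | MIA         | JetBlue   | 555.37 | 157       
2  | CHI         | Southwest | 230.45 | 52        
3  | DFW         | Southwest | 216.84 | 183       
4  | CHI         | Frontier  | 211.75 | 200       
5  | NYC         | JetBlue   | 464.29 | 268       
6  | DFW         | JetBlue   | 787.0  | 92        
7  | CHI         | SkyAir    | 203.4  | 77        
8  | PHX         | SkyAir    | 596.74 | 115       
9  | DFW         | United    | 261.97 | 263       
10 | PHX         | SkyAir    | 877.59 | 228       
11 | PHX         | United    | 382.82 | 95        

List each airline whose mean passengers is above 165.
SELECT airline, AVG(passengers)
FROM flights
GROUP BY airline
HAVING AVG(passengers) > 165

Result:
  Frontier: avg=200.00
  JetBlue: avg=172.33
  United: avg=179.00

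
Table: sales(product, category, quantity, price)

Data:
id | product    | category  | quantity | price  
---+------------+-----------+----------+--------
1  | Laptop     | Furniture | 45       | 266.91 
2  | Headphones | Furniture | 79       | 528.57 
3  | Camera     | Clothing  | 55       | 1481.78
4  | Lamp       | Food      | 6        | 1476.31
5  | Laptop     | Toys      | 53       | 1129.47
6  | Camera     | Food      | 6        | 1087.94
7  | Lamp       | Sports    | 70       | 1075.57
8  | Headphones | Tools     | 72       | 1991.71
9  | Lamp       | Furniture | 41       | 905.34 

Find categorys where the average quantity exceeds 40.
SELECT category, AVG(quantity)
FROM sales
GROUP BY category
HAVING AVG(quantity) > 40

Result:
  Clothing: avg=55.00
  Furniture: avg=55.00
  Sports: avg=70.00
  Tools: avg=72.00
  Toys: avg=53.00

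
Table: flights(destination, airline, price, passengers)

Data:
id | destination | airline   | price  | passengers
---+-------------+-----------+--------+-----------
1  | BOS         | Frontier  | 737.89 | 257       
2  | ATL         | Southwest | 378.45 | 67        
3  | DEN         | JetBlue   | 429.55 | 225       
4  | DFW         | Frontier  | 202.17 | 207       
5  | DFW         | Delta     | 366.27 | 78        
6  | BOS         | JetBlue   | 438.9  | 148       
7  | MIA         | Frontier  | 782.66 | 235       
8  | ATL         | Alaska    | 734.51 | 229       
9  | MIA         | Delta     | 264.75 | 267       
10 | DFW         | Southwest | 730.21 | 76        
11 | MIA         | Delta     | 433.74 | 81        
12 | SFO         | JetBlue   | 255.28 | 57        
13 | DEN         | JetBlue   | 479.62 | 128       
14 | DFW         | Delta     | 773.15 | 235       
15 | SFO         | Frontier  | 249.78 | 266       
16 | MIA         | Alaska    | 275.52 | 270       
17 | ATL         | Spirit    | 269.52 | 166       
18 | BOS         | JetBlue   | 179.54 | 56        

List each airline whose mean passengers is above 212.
SELECT airline, AVG(passengers)
FROM flights
GROUP BY airline
HAVING AVG(passengers) > 212

Result:
  Alaska: avg=249.50
  Frontier: avg=241.25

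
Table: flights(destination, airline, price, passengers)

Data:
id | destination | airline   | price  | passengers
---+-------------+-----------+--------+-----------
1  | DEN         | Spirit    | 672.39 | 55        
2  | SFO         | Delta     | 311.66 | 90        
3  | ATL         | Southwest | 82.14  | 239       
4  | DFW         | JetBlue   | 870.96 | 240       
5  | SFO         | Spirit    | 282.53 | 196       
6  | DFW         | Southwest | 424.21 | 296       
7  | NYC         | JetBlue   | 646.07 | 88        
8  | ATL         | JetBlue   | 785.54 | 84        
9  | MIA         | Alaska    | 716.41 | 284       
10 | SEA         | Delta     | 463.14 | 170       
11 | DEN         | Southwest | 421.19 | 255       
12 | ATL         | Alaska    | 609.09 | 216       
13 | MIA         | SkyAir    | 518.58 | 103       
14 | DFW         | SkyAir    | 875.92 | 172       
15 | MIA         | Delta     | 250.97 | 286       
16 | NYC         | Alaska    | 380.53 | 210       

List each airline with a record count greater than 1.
SELECT airline, COUNT(*) as cnt
FROM flights
GROUP BY airline
HAVING COUNT(*) > 1

Result:
  Alaska: 3
  Delta: 3
  JetBlue: 3
  SkyAir: 2
  Southwest: 3
  Spirit: 2

Note: HAVING filters groups after aggregation, WHERE filters rows before.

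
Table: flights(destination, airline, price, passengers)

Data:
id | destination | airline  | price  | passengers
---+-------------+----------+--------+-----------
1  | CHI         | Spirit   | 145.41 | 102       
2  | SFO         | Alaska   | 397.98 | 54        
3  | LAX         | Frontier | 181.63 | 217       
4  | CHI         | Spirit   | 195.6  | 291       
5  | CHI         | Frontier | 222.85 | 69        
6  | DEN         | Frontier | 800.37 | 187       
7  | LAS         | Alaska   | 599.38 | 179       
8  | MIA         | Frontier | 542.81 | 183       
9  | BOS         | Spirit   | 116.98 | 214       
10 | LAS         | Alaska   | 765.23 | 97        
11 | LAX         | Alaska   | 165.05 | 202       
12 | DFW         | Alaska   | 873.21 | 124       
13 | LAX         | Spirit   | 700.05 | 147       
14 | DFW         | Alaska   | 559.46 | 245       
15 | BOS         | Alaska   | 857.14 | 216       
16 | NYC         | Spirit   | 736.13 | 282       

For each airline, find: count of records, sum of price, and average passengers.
SELECT airline,
       COUNT(*) as cnt,
       SUM(price) as total_price,
       AVG(passengers) as avg_passengers
FROM flights
GROUP BY airline

Result:
  Alaska: 7 records, 4217.45 total price, 159.57 avg passengers
  Frontier: 4 records, 1747.66 total price, 164.00 avg passengers
  Spirit: 5 records, 1894.17 total price, 207.20 avg passengers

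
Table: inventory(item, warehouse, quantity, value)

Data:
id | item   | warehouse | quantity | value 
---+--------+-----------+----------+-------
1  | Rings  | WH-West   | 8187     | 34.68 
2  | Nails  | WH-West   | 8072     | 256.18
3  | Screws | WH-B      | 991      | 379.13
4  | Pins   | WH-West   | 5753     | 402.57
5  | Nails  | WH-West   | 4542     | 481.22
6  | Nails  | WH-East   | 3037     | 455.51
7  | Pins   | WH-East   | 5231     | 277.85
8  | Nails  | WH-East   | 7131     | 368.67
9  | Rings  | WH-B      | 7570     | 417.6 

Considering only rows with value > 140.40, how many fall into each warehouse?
SELECT warehouse, COUNT(*)
FROM inventory
WHERE value > 140.40
GROUP BY warehouse

Note: WHERE filters rows before grouping.

Result:
  WH-B: 2
  WH-East: 3
  WH-West: 3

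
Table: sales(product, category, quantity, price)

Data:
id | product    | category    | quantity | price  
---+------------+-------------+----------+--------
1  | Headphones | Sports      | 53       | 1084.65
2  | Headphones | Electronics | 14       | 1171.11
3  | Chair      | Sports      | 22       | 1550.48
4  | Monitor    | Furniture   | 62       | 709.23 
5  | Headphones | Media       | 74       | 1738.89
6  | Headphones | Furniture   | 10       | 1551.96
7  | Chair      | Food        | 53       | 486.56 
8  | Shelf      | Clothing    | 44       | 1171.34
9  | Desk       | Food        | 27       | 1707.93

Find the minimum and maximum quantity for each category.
SELECT category, MIN(quantity), MAX(quantity)
FROM sales
GROUP BY category

Result:
  Clothing: min=44, max=44
  Electronics: min=14, max=14
  Food: min=27, max=53
  Furniture: min=10, max=62
  Media: min=74, max=74
  Sports: min=22, max=53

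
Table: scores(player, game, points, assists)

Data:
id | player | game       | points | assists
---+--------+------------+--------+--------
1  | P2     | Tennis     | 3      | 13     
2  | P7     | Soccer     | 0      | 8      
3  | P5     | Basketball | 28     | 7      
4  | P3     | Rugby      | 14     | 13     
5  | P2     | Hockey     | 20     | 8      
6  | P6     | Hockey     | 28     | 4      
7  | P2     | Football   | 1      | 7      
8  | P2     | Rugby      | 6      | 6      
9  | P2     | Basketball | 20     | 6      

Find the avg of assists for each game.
SELECT game, AVG(assists) as result
FROM scores
GROUP BY game

Result:
  Basketball: 6.50
  Football: 7.00
  Hockey: 6.00
  Rugby: 9.50
  Soccer: 8.00
  Tennis: 13.00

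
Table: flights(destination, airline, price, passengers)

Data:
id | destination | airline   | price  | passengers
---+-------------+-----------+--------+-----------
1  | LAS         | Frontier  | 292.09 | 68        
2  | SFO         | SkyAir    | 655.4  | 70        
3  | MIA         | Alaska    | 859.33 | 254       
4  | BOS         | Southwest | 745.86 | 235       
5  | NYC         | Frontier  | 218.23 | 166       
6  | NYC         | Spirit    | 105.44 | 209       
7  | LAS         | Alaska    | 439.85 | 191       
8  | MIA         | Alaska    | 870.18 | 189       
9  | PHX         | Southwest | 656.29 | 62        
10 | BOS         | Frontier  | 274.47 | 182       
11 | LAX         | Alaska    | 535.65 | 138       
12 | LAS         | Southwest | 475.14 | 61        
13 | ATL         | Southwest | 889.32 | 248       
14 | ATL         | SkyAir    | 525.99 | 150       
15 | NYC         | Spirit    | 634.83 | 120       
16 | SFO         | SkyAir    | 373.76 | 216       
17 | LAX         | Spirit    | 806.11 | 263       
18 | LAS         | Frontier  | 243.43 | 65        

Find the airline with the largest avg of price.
SELECT airline, AVG(price) as val
FROM flights
GROUP BY airline
ORDER BY val DESC
LIMIT 1

Result: Southwest with avg(price) = 691.65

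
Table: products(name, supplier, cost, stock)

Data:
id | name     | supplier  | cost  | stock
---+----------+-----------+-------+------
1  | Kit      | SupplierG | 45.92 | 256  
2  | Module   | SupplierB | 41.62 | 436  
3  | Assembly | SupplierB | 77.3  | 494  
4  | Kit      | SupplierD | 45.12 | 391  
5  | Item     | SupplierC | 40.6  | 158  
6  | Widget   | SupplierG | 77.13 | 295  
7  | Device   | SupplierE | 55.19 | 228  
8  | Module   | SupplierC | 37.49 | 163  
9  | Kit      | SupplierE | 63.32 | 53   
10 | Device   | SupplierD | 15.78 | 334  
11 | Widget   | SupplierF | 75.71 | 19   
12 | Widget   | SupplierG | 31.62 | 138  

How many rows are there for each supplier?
SELECT supplier, COUNT(*) as count
FROM products
GROUP BY supplier

Result:
  SupplierB: 2
  SupplierC: 2
  SupplierD: 2
  SupplierE: 2
  SupplierF: 1
  SupplierG: 3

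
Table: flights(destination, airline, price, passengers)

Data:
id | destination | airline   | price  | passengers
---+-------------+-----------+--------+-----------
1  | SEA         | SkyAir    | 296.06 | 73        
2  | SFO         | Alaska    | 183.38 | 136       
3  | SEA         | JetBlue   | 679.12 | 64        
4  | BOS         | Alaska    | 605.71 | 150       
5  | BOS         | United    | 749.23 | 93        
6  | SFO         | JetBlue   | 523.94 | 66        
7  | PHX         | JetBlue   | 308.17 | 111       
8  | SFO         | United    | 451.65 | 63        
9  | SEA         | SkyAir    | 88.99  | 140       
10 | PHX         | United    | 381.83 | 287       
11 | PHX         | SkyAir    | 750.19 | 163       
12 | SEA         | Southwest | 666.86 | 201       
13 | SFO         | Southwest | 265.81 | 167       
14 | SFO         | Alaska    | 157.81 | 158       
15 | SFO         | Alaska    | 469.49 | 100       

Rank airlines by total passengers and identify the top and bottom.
SELECT airline, SUM(passengers)
FROM flights
GROUP BY airline
ORDER BY SUM(passengers)

All groups:
  JetBlue: 241
  Southwest: 368
  SkyAir: 376
  United: 443
  Alaska: 544

Highest: Alaska (544)
Lowest: JetBlue (241)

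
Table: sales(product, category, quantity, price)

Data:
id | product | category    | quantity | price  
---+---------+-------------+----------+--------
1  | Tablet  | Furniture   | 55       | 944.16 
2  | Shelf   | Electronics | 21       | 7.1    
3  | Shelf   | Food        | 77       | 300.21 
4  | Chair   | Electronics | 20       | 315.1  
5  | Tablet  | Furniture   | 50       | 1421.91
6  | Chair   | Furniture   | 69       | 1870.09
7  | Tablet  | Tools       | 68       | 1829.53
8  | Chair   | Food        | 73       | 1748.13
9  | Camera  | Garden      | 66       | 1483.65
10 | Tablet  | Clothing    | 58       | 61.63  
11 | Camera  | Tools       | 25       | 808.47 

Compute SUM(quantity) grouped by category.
SELECT category, SUM(quantity) as result
FROM sales
GROUP BY category

Result:
  Clothing: 58
  Electronics: 41
  Food: 150
  Furniture: 174
  Garden: 66
  Tools: 93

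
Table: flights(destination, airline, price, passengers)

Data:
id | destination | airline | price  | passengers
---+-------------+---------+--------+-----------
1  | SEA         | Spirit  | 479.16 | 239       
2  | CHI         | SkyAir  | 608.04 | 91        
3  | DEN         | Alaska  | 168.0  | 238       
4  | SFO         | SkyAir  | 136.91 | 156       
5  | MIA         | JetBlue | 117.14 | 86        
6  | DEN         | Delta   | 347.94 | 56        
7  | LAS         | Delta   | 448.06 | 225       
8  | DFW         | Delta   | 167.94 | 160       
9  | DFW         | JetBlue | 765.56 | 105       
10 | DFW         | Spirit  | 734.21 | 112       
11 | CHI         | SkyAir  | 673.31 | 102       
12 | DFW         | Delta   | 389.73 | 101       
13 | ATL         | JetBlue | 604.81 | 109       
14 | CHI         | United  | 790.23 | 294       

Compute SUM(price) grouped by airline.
SELECT airline, SUM(price) as result
FROM flights
GROUP BY airline

Result:
  Alaska: 168.00
  Delta: 1353.67
  JetBlue: 1487.51
  SkyAir: 1418.26
  Spirit: 1213.37
  United: 790.23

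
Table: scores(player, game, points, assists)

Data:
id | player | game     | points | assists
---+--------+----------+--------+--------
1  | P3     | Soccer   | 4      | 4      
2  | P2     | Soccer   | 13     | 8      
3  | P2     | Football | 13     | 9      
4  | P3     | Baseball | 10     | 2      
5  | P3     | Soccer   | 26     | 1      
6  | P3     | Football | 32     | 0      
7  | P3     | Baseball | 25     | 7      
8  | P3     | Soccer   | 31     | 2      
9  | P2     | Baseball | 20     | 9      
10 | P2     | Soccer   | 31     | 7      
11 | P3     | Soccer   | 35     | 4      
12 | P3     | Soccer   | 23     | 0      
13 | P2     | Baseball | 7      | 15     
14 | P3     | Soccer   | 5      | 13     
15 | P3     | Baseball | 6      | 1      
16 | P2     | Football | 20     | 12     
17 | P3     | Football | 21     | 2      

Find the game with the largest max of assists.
SELECT game, MAX(assists) as val
FROM scores
GROUP BY game
ORDER BY val DESC
LIMIT 1

Result: Baseball with max(assists) = 15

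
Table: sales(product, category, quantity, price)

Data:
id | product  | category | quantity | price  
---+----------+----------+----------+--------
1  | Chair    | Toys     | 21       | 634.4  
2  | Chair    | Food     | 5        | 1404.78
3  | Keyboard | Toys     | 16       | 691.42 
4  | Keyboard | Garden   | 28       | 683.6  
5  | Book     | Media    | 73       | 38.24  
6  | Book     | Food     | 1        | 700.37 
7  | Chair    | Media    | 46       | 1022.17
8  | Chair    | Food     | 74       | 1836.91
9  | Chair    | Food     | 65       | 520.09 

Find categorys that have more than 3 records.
SELECT category, COUNT(*) as cnt
FROM sales
GROUP BY category
HAVING COUNT(*) > 3

Result:
  Food: 4

Note: HAVING filters groups after aggregation, WHERE filters rows before.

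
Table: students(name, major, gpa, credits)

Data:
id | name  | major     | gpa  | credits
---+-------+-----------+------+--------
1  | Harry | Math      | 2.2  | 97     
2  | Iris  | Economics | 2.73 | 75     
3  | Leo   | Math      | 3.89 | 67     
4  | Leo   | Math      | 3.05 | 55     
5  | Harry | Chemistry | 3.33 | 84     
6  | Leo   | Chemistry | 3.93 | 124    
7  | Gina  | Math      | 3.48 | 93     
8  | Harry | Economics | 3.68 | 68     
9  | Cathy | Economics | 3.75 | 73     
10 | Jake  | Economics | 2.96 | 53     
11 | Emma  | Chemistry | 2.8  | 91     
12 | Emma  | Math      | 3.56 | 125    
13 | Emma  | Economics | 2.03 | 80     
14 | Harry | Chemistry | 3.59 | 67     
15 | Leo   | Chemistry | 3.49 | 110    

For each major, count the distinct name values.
SELECT major, COUNT(DISTINCT name)
FROM students
GROUP BY major

Result:
  Chemistry: 3 distinct
  Economics: 5 distinct
  Math: 4 distinct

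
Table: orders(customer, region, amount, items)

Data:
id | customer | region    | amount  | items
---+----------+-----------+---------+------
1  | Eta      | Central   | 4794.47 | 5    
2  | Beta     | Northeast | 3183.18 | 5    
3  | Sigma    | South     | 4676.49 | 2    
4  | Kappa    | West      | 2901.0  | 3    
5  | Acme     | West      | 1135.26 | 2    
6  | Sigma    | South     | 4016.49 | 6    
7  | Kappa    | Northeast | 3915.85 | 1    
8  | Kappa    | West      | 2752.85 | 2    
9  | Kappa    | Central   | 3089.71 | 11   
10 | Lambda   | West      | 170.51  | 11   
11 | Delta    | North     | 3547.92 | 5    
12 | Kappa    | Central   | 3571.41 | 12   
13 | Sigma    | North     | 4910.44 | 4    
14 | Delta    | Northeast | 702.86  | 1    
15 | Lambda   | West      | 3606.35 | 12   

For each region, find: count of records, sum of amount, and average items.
SELECT region,
       COUNT(*) as cnt,
       SUM(amount) as total_amount,
       AVG(items) as avg_items
FROM orders
GROUP BY region

Result:
  Central: 3 records, 11455.59 total amount, 9.33 avg items
  North: 2 records, 8458.36 total amount, 4.50 avg items
  Northeast: 3 records, 7801.89 total amount, 2.33 avg items
  South: 2 records, 8692.98 total amount, 4.00 avg items
  West: 5 records, 10565.97 total amount, 6.00 avg items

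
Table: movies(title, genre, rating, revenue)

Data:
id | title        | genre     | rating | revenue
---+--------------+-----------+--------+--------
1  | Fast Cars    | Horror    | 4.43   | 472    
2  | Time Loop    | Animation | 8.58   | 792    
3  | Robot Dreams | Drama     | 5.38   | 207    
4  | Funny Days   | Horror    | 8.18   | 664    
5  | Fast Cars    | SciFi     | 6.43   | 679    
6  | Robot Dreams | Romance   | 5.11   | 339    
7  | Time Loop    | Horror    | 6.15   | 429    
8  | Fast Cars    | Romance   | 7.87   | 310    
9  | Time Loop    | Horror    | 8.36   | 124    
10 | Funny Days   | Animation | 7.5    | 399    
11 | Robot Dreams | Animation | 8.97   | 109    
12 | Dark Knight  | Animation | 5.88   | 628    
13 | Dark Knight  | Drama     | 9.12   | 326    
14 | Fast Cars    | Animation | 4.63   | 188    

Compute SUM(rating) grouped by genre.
SELECT genre, SUM(rating) as result
FROM movies
GROUP BY genre

Result:
  Animation: 35.56
  Drama: 14.50
  Horror: 27.12
  Romance: 12.98
  SciFi: 6.43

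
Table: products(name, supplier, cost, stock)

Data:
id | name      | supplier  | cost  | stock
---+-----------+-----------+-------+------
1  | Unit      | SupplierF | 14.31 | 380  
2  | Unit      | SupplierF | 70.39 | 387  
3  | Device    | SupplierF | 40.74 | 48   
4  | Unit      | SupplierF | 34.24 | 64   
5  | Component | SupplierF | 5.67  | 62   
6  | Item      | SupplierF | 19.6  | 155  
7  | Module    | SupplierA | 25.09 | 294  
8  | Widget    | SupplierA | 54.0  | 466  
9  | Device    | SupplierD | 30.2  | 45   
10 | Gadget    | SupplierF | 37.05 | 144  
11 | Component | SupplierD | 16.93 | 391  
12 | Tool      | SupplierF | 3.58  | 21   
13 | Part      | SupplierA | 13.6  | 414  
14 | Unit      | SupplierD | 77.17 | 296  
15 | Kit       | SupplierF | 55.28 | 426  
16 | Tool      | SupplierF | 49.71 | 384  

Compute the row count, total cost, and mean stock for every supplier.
SELECT supplier,
       COUNT(*) as cnt,
       SUM(cost) as total_cost,
       AVG(stock) as avg_stock
FROM products
GROUP BY supplier

Result:
  SupplierA: 3 records, 92.69 total cost, 391.33 avg stock
  SupplierD: 3 records, 124.30 total cost, 244.00 avg stock
  SupplierF: 10 records, 330.57 total cost, 207.10 avg stock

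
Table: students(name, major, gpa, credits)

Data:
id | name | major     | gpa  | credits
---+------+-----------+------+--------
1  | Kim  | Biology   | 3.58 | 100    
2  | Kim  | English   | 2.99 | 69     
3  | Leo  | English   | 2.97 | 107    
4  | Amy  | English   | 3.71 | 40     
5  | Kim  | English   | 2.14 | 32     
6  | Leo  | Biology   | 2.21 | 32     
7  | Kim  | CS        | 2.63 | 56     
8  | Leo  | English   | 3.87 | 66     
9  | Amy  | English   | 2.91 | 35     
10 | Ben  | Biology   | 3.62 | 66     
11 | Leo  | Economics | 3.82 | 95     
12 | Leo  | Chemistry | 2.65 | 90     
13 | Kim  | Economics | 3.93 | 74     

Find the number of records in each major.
SELECT major, COUNT(*) as count
FROM students
GROUP BY major

Result:
  Biology: 3
  CS: 1
  Chemistry: 1
  Economics: 2
  English: 6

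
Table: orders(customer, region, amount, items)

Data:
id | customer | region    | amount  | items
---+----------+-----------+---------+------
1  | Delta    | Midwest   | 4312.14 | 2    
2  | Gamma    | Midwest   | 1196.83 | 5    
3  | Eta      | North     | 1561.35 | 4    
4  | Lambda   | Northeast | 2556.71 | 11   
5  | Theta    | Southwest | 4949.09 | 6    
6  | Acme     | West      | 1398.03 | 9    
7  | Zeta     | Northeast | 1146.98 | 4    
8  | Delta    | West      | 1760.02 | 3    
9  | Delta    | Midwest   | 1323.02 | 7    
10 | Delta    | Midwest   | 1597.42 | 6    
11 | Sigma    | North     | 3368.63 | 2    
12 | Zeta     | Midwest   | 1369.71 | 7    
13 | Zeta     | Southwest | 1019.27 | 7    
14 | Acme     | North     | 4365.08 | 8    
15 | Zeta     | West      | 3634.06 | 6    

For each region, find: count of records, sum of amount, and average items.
SELECT region,
       COUNT(*) as cnt,
       SUM(amount) as total_amount,
       AVG(items) as avg_items
FROM orders
GROUP BY region

Result:
  Midwest: 5 records, 9799.12 total amount, 5.40 avg items
  North: 3 records, 9295.06 total amount, 4.67 avg items
  Northeast: 2 records, 3703.69 total amount, 7.50 avg items
  Southwest: 2 records, 5968.36 total amount, 6.50 avg items
  West: 3 records, 6792.11 total amount, 6.00 avg items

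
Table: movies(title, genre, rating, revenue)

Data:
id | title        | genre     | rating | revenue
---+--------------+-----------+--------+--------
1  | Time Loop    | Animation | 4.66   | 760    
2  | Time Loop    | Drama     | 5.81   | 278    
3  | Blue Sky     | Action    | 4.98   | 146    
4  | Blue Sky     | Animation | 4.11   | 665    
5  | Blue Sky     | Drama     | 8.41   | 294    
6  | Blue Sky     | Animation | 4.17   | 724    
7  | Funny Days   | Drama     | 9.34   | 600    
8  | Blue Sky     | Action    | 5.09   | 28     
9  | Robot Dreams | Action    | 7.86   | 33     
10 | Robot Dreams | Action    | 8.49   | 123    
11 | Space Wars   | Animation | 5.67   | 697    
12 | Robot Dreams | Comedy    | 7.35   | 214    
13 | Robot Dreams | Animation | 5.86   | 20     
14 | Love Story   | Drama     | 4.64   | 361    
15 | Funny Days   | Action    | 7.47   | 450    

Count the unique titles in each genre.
SELECT genre, COUNT(DISTINCT title)
FROM movies
GROUP BY genre

Result:
  Action: 3 distinct
  Animation: 4 distinct
  Comedy: 1 distinct
  Drama: 4 distinct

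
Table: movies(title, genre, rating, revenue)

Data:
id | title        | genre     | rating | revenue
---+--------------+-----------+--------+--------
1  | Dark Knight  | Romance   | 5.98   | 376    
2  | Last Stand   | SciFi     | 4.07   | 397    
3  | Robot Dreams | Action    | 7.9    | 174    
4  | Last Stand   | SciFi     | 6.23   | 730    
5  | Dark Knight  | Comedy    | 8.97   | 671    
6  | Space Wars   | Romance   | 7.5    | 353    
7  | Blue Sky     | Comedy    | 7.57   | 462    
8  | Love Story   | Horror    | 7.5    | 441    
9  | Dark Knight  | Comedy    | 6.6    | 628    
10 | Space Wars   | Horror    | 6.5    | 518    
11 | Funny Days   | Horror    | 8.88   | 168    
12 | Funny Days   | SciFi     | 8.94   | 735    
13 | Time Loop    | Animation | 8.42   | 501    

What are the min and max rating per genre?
SELECT genre, MIN(rating), MAX(rating)
FROM movies
GROUP BY genre

Result:
  Action: min=7.90, max=7.90
  Animation: min=8.42, max=8.42
  Comedy: min=6.60, max=8.97
  Horror: min=6.50, max=8.88
  Romance: min=5.98, max=7.50
  SciFi: min=4.07, max=8.94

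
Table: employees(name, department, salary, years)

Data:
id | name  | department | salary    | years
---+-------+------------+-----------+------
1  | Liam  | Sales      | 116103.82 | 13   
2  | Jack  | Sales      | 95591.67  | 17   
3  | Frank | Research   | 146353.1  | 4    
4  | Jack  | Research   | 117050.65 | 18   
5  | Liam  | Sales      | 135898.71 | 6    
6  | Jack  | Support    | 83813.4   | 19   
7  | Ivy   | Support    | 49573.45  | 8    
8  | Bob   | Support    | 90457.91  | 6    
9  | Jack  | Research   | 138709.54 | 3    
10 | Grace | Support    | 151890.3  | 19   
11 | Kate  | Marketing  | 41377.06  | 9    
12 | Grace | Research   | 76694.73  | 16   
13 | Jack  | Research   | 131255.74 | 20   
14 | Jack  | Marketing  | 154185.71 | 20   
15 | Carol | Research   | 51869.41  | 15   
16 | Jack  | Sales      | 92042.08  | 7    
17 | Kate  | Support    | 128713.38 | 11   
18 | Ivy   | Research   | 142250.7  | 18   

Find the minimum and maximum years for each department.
SELECT department, MIN(years), MAX(years)
FROM employees
GROUP BY department

Result:
  Marketing: min=9, max=20
  Research: min=3, max=20
  Sales: min=6, max=17
  Support: min=6, max=19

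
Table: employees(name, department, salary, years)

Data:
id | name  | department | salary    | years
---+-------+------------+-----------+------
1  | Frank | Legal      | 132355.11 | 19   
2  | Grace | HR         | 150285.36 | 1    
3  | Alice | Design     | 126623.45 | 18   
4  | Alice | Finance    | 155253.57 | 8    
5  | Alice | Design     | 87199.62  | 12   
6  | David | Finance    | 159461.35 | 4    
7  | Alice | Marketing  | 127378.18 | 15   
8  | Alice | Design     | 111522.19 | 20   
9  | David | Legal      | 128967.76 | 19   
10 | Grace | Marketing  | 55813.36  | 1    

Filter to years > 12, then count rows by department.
SELECT department, COUNT(*)
FROM employees
WHERE years > 12
GROUP BY department

Note: WHERE filters rows before grouping.

Result:
  Design: 2
  Legal: 2
  Marketing: 1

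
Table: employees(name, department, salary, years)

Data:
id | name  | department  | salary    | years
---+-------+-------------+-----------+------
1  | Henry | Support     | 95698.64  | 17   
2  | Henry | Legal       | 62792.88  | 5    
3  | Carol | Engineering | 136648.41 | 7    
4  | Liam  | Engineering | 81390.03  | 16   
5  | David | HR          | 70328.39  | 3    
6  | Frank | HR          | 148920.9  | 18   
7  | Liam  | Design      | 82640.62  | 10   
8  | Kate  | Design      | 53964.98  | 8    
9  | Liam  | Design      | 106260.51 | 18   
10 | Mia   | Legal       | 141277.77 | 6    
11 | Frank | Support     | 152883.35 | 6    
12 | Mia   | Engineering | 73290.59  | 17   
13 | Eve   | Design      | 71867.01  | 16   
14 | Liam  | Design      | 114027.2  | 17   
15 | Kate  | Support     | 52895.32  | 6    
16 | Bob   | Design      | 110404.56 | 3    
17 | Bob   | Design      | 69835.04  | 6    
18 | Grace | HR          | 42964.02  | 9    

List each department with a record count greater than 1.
SELECT department, COUNT(*) as cnt
FROM employees
GROUP BY department
HAVING COUNT(*) > 1

Result:
  Design: 7
  Engineering: 3
  HR: 3
  Legal: 2
  Support: 3

Note: HAVING filters groups after aggregation, WHERE filters rows before.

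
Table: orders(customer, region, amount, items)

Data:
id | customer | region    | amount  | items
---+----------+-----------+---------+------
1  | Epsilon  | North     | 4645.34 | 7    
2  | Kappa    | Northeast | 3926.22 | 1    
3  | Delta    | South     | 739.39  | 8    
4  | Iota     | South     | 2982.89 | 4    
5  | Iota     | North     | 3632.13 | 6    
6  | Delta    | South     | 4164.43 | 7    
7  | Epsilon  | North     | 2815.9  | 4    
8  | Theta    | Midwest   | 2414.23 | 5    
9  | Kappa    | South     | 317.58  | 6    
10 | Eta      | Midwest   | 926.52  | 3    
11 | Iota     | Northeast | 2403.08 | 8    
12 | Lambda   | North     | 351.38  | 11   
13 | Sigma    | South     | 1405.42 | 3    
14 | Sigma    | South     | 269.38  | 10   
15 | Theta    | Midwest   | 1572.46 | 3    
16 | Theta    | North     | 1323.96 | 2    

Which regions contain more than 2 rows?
SELECT region, COUNT(*) as cnt
FROM orders
GROUP BY region
HAVING COUNT(*) > 2

Result:
  Midwest: 3
  North: 5
  South: 6

Note: HAVING filters groups after aggregation, WHERE filters rows before.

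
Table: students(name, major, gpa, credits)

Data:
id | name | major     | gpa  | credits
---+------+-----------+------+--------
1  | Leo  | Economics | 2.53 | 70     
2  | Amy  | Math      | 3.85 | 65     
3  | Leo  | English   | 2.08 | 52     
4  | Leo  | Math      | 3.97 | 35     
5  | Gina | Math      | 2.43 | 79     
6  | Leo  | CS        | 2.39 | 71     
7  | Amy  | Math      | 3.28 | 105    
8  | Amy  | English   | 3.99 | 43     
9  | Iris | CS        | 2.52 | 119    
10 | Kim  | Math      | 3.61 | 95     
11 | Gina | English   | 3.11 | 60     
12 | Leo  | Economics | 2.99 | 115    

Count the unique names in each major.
SELECT major, COUNT(DISTINCT name)
FROM students
GROUP BY major

Result:
  CS: 2 distinct
  Economics: 1 distinct
  English: 3 distinct
  Math: 4 distinct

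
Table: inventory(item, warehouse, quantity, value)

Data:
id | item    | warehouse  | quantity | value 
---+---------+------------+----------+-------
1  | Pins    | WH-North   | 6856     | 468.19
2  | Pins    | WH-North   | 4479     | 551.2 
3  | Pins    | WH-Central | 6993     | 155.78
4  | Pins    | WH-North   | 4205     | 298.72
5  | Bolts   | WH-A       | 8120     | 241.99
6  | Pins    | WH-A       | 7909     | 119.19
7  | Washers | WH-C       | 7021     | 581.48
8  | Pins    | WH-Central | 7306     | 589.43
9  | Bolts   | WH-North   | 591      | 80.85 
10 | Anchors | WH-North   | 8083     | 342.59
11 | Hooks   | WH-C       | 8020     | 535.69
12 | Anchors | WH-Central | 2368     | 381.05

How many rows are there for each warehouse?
SELECT warehouse, COUNT(*) as count
FROM inventory
GROUP BY warehouse

Result:
  WH-A: 2
  WH-C: 2
  WH-Central: 3
  WH-North: 5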